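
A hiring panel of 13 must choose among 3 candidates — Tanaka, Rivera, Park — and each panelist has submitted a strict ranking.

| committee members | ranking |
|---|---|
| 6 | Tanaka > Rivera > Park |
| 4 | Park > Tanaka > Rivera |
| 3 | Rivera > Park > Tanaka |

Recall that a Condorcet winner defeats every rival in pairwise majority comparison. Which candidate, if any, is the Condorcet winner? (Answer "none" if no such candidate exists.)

Head-to-head results (13 committee members):
Tanaka vs Rivera: Tanaka is ranked higher on 6+4 = 10 ballots, Rivera on 3. Tanaka wins 10–3.
Tanaka vs Park: Park wins 7–6.
Rivera vs Park: 6+3 = 9 for Rivera, 4 for Park — Rivera by 9–4.
No candidate is unbeaten: Tanaka loses to Park; Rivera loses to Tanaka; Park loses to Rivera. In particular Tanaka > Rivera > Park > Tanaka is a majority cycle — no Condorcet winner exists.

none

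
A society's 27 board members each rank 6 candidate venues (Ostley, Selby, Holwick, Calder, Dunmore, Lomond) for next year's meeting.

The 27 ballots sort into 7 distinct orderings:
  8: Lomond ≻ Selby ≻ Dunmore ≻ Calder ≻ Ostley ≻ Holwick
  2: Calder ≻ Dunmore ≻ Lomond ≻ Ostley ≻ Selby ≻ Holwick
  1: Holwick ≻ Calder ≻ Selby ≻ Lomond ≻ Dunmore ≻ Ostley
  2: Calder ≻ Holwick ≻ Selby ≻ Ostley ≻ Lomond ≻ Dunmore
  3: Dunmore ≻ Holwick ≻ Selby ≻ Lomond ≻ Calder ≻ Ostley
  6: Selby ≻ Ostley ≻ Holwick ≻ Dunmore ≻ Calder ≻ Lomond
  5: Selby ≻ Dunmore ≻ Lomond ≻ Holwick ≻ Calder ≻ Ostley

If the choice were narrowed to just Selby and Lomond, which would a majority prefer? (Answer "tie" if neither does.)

Ballots ranking Selby above Lomond: 1 + 2 + 3 + 6 + 5 = 17.
Ballots ranking Lomond above Selby: 27 − 17 = 10.
Selby wins the head-to-head 17–10.

Selby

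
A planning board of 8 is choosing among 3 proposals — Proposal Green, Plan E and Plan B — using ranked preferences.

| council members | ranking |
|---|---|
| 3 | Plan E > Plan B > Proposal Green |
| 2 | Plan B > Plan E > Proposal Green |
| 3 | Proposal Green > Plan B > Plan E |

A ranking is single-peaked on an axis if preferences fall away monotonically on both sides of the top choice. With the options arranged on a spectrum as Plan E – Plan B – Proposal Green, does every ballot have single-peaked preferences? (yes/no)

yes

Axis positions: Plan E=1, Plan B=2, Proposal Green=3.
Group 1 (peak Plan E at position 1): ranking walks positions 1-2-3, expanding outward from the peak — single-peaked.
Group 2 (peak Plan B at position 2): ranking walks positions 2-1-3, expanding outward from the peak — single-peaked.
Group 3 (peak Proposal Green at position 3): ranking walks positions 3-2-1, expanding outward from the peak — single-peaked.
Every ranking is single-peaked on this axis.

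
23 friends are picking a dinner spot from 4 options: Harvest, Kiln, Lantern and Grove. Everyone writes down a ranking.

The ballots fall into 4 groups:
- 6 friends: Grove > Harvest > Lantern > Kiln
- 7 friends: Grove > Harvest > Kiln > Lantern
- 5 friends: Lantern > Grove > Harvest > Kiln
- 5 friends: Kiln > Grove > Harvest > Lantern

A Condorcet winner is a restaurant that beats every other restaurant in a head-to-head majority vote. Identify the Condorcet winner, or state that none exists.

Head-to-head results (23 friends):
Harvest vs Kiln: Harvest is ranked higher on 6+7+5 = 18 ballots, Kiln on 5. Harvest wins 18–5.
Harvest vs Lantern: Harvest is ranked higher on 6+7+5 = 18 ballots, Lantern on 5. Harvest wins 18–5.
Harvest vs Grove: Harvest is ranked higher on 0 ballots, Grove on 23. Grove wins 23–0.
Kiln vs Lantern: 7+5 = 12 for Kiln, 11 for Lantern — Kiln by 12–11.
Kiln vs Grove: Kiln is ranked higher on 5 ballots, Grove on 18. Grove wins 18–5.
Lantern vs Grove: 5 to 18, Grove.
Grove beats each of Harvest, Kiln, Lantern — Grove is the Condorcet winner.

Grove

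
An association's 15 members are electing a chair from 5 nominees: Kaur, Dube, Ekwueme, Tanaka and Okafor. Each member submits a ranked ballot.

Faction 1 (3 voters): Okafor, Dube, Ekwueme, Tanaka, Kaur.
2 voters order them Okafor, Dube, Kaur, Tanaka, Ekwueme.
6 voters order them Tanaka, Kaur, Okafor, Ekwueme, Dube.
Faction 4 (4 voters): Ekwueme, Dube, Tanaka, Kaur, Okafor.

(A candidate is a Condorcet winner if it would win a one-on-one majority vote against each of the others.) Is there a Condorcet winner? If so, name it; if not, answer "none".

Pairwise majorities:
Kaur vs Dube: Kaur preferred on 6 ballots; Dube wins 9–6.
Kaur vs Ekwueme: 8 to 7, Kaur.
Kaur vs Tanaka: Kaur is ranked higher on 2 ballots, Tanaka on 13. Tanaka wins 13–2.
Kaur vs Okafor: Kaur is ranked higher on 6+4 = 10 ballots, Okafor on 5. Kaur wins 10–5.
Dube vs Ekwueme: Dube is ranked higher on 3+2 = 5 ballots, Ekwueme on 10. Ekwueme wins 10–5.
Dube vs Tanaka: Dube is ranked higher on 3+2+4 = 9 ballots, Tanaka on 6. Dube wins 9–6.
Dube vs Okafor: Dube preferred on 4 ballots; Okafor wins 11–4.
Ekwueme vs Tanaka: 3+4 = 7 for Ekwueme, 8 for Tanaka — Tanaka by 8–7.
Ekwueme vs Okafor: 4 to 11, Okafor.
Tanaka vs Okafor: 6+4 = 10 for Tanaka, 5 for Okafor — Tanaka by 10–5.
Each candidate drops at least one matchup (Kaur loses to Dube; Dube loses to Ekwueme; Ekwueme loses to Kaur; Tanaka loses to Dube; Okafor loses to Kaur); the cycle Kaur beats Ekwueme beats Dube beats Kaur rules out a Condorcet winner.

none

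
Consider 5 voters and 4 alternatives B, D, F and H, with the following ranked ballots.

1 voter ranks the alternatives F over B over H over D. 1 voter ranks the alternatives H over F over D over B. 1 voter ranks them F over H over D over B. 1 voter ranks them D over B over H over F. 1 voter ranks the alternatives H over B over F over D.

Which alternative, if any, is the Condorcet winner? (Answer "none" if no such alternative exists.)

Head-to-head results (5 voters):
B vs D: B preferred on 1+1 = 2 ballots; D wins 3–2.
B vs F: F wins 3–2.
B vs H: B preferred on 1+1 = 2 ballots; H wins 3–2.
D vs F: F, 4–1.
D–H: H 4–1.
F vs H: F preferred on 1+1 = 2 ballots; H wins 3–2.
Only H has no losses; H is the Condorcet winner.

H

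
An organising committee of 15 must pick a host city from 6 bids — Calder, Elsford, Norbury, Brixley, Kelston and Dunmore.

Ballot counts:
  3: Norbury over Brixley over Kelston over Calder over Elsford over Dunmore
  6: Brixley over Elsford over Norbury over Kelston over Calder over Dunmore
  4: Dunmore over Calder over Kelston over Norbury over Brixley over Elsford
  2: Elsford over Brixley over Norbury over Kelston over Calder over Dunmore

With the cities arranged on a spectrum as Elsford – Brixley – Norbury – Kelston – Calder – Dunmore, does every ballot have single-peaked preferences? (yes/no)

yes

Axis positions: Elsford=1, Brixley=2, Norbury=3, Kelston=4, Calder=5, Dunmore=6.
Group 1 (peak Norbury at position 3): ranking walks positions 3-2-4-5-1-6, expanding outward from the peak — single-peaked.
Group 2 (peak Brixley at position 2): ranking walks positions 2-1-3-4-5-6, expanding outward from the peak — single-peaked.
Group 3 (peak Dunmore at position 6): ranking walks positions 6-5-4-3-2-1, expanding outward from the peak — single-peaked.
Group 4 (peak Elsford at position 1): ranking walks positions 1-2-3-4-5-6, expanding outward from the peak — single-peaked.
Every ranking is single-peaked on this axis.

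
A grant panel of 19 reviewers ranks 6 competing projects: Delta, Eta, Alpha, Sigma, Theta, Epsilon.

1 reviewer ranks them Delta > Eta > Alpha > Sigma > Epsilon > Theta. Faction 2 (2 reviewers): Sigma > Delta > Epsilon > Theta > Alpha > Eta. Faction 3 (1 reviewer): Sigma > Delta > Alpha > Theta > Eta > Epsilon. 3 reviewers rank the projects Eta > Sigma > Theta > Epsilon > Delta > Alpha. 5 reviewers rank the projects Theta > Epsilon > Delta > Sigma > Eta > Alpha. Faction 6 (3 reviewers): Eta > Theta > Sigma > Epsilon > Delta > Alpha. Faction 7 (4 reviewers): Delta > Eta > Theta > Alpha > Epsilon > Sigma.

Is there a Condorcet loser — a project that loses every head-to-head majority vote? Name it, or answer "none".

Alpha

Head-to-head results (19 reviewers):
Delta vs Eta: 1+2+1+5+4 = 13 for Delta, 6 for Eta — Delta by 13–6.
Delta–Alpha: Delta 19–0.
Delta vs Sigma: Delta is ranked higher on 1+5+4 = 10 ballots, Sigma on 9. Delta wins 10–9.
Delta vs Theta: Theta, 11–8.
Delta vs Epsilon: 1+2+1+4 = 8 for Delta, 11 for Epsilon — Epsilon by 11–8.
Eta vs Alpha: Eta, 16–3.
Eta–Sigma: Eta 11–8.
Eta vs Theta: Eta, 11–8.
Eta vs Epsilon: Eta preferred on 1+1+3+3+4 = 12 ballots; Eta wins 12–7.
Alpha vs Sigma: Alpha preferred on 1+4 = 5 ballots; Sigma wins 14–5.
Alpha vs Theta: Theta, 17–2.
Alpha vs Epsilon: Alpha is ranked higher on 1+1+4 = 6 ballots, Epsilon on 13. Epsilon wins 13–6.
Sigma vs Theta: Theta wins 12–7.
Sigma vs Epsilon: 10 to 9, Sigma.
Theta vs Epsilon: Theta, 16–3.
Only Alpha has no wins; Alpha is the Condorcet loser.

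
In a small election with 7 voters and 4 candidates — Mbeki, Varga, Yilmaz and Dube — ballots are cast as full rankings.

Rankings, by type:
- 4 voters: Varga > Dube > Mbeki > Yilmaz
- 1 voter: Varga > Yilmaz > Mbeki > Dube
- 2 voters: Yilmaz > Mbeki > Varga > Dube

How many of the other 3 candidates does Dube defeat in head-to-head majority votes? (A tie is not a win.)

2

Dube against each rival (7 voters):
Dube vs Mbeki: Dube, 4–3.
Dube vs Varga: 0 to 7, Varga.
Dube vs Yilmaz: 4 for Dube, 3 for Yilmaz — Dube by 4–3.
Dube beats Mbeki, Yilmaz; loses to Varga — 2 pairwise wins.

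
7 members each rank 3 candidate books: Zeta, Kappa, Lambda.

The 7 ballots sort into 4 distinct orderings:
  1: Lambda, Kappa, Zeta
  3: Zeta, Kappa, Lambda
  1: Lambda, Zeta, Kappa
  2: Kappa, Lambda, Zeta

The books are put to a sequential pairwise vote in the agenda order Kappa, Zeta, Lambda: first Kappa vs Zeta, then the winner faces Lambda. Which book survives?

Lambda

Round 1: Kappa vs Zeta — 3–4, Zeta advances.
Round 2: Zeta vs Lambda — 3–4, Lambda advances.
Lambda survives the agenda.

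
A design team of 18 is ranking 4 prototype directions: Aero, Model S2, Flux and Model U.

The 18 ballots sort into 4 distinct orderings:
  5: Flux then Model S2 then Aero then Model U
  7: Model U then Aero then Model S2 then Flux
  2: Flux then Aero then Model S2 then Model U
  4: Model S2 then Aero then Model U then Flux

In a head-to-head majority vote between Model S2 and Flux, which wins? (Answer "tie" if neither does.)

Model S2

Ballots ranking Model S2 above Flux: 7 + 4 = 11.
Ballots ranking Flux above Model S2: 18 − 11 = 7.
Model S2 wins the head-to-head 11–7.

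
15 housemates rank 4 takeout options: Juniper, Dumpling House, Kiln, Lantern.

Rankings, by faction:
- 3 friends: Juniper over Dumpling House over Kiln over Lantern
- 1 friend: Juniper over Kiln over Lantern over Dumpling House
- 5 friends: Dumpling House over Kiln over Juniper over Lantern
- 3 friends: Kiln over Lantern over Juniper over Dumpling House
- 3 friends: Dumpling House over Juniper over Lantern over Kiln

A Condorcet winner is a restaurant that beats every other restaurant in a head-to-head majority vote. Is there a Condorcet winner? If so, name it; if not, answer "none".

Dumpling House

Head-to-head results (15 friends):
Juniper vs Dumpling House: Dumpling House wins 8–7.
Juniper vs Kiln: Kiln wins 8–7.
Juniper vs Lantern: Juniper wins 12–3.
Dumpling House vs Kiln: Dumpling House wins 11–4.
Dumpling House vs Lantern: Dumpling House wins 11–4.
Kiln–Lantern: Kiln 12–3.
Only Dumpling House has no losses; Dumpling House is the Condorcet winner.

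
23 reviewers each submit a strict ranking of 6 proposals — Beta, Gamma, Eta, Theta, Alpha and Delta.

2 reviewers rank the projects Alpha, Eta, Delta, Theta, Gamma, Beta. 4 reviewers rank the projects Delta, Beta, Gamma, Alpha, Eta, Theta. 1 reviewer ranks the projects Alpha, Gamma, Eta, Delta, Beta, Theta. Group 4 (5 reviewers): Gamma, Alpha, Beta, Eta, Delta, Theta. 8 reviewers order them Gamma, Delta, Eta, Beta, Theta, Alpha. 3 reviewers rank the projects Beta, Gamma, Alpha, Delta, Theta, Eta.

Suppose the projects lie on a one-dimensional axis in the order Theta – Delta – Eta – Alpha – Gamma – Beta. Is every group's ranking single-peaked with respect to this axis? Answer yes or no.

Axis positions: Theta=1, Delta=2, Eta=3, Alpha=4, Gamma=5, Beta=6.
Group 1 (peak Alpha at position 4): ranking walks positions 4-3-2-1-5-6, expanding outward from the peak — single-peaked.
Group 2: ranking walks positions 2-6-5-4-3-1; Beta is ranked above Eta even though Eta lies between Beta and the peak Delta on the axis — preferences dip and rise again. Not single-peaked.
Group 3 (peak Alpha at position 4): ranking walks positions 4-5-3-2-6-1, expanding outward from the peak — single-peaked.
Group 4 (peak Gamma at position 5): ranking walks positions 5-4-6-3-2-1, expanding outward from the peak — single-peaked.
Group 5: ranking walks positions 5-2-3-6-1-4; Delta is ranked above Alpha even though Alpha lies between Delta and the peak Gamma on the axis — preferences dip and rise again. Not single-peaked.
Group 6: ranking walks positions 6-5-4-2-1-3; Delta is ranked above Eta even though Eta lies between Delta and the peak Beta on the axis — preferences dip and rise again. Not single-peaked.
Group 2 violates single-peakedness, so the profile is not single-peaked on this axis.

no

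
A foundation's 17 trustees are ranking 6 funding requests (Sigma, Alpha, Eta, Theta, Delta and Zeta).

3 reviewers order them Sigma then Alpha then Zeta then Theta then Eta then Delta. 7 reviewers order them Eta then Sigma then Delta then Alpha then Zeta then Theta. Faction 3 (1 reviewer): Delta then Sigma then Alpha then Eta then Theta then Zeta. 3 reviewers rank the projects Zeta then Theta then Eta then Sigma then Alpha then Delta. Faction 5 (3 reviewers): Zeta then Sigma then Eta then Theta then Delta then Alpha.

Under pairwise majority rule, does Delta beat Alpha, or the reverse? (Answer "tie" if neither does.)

Ballots ranking Delta above Alpha: 7 + 1 + 3 = 11.
Ballots ranking Alpha above Delta: 17 − 11 = 6.
Delta wins the head-to-head 11–6.

Delta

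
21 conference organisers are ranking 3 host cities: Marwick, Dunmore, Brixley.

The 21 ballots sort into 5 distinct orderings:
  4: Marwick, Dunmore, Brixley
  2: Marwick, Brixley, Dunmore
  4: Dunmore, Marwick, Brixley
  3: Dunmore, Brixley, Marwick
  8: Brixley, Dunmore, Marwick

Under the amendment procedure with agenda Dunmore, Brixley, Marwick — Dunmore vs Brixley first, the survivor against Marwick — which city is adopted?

Dunmore

Round 1: Dunmore vs Brixley — 11–10, Dunmore advances.
Round 2: Dunmore vs Marwick — 15–6, Dunmore advances.
The agenda winner is Dunmore.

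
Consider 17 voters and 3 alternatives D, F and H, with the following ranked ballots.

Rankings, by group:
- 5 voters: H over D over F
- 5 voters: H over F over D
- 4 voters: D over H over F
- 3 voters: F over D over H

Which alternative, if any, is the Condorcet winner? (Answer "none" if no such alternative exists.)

Check each pair by majority over 17 ballots:
D vs F: D wins 9–8.
D–H: H 10–7.
F vs H: H, 14–3.
H beats each of D, F — H is the Condorcet winner.

H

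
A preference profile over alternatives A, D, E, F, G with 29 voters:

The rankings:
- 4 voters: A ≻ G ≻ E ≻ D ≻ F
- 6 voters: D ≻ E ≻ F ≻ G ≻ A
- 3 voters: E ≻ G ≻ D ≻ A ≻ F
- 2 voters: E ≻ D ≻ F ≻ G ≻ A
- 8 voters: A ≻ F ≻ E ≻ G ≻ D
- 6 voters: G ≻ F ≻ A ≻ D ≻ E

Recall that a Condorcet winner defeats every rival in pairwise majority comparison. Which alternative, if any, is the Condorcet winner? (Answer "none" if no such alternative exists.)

Pairwise majorities:
A vs D: A preferred on 4+8+6 = 18 ballots; A wins 18–11.
A vs E: A preferred on 4+8+6 = 18 ballots; A wins 18–11.
A vs F: A preferred on 4+3+8 = 15 ballots; A wins 15–14.
A vs G: A preferred on 4+8 = 12 ballots; G wins 17–12.
D vs E: 12 to 17, E.
D vs F: 15 to 14, D.
D vs G: 6+2 = 8 for D, 21 for G — G by 21–8.
E vs F: 4+6+3+2 = 15 for E, 14 for F — E by 15–14.
E vs G: E preferred on 6+3+2+8 = 19 ballots; E wins 19–10.
F vs G: F is ranked higher on 6+2+8 = 16 ballots, G on 13. F wins 16–13.
Every alternative loses at least once (A loses to G; D loses to A; E loses to A; F loses to A; G loses to E). The majority relation contains the cycle A → E → G → A, so there is no Condorcet winner.

none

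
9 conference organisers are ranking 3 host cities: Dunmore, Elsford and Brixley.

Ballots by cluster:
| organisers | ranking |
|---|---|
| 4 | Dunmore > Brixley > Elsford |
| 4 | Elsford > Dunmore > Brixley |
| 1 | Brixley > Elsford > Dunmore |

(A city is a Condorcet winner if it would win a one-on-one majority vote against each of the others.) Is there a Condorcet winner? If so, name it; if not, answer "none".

Pairwise majorities:
Dunmore vs Elsford: 4 to 5, Elsford.
Dunmore vs Brixley: 4+4 = 8 for Dunmore, 1 for Brixley — Dunmore by 8–1.
Elsford vs Brixley: 4 for Elsford, 5 for Brixley — Brixley by 5–4.
Every city loses at least once (Dunmore loses to Elsford; Elsford loses to Brixley; Brixley loses to Dunmore). The majority relation contains the cycle Dunmore beats Brixley beats Elsford beats Dunmore, so there is no Condorcet winner.

none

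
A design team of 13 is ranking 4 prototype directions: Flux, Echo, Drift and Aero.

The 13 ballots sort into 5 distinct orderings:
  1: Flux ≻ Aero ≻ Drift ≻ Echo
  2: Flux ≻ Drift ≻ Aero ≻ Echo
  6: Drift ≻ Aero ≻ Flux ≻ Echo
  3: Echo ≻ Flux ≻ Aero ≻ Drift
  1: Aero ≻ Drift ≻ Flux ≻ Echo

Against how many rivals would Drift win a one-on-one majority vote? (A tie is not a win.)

Drift against each rival (13 engineers):
Drift vs Flux: Drift is ranked higher on 6+1 = 7 ballots, Flux on 6. Drift wins 7–6.
Drift vs Echo: Drift, 10–3.
Drift vs Aero: 2+6 = 8 for Drift, 5 for Aero — Drift by 8–5.
Drift beats Flux, Echo, Aero — 3 pairwise wins.

3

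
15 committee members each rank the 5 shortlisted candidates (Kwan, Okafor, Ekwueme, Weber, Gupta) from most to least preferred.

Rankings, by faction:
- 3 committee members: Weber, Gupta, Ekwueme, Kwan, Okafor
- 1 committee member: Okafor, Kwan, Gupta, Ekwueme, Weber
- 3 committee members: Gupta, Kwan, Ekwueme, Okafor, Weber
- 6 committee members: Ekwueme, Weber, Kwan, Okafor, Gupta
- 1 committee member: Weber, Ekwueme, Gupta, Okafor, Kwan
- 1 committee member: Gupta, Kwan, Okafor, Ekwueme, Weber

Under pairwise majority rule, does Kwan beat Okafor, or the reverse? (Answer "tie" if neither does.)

Kwan

Ballots ranking Kwan above Okafor: 3 + 3 + 6 + 1 = 13.
Ballots ranking Okafor above Kwan: 15 − 13 = 2.
Kwan wins the head-to-head 13–2.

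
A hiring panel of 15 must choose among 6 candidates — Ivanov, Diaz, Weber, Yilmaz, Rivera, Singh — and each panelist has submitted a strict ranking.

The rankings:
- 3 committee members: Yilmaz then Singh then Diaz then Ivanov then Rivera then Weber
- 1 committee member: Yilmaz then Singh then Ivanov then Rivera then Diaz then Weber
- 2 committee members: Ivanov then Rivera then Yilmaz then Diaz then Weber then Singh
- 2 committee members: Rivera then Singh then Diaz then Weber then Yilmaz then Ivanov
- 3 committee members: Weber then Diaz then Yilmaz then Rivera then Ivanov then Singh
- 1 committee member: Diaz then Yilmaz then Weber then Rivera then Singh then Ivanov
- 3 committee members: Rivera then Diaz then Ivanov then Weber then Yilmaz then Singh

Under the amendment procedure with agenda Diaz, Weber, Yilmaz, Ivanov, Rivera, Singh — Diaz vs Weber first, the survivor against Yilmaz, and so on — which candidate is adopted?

Round 1: Diaz vs Weber — 12–3, Diaz advances.
Round 2: Diaz vs Yilmaz — 9–6, Diaz advances.
Round 3: Diaz vs Ivanov — 12–3, Diaz advances.
Round 4: Diaz vs Rivera — 7–8, Rivera advances.
Round 5: Rivera vs Singh — 11–4, Rivera advances.
Rivera survives the agenda.

Rivera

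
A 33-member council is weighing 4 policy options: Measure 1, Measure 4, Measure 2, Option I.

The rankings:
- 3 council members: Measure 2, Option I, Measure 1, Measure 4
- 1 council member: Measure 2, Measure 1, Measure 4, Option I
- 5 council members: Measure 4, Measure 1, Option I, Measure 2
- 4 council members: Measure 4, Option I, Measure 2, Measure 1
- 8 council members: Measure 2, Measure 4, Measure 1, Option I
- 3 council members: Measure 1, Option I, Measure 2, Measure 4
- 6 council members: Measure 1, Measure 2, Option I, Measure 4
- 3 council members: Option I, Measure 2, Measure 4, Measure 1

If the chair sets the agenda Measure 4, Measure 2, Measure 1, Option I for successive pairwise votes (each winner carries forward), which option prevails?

Round 1: Measure 4 vs Measure 2 — 9–24, Measure 2 advances.
Round 2: Measure 2 vs Measure 1 — 19–14, Measure 2 advances.
Round 3: Measure 2 vs Option I — 18–15, Measure 2 advances.
Measure 2 survives the agenda.

Measure 2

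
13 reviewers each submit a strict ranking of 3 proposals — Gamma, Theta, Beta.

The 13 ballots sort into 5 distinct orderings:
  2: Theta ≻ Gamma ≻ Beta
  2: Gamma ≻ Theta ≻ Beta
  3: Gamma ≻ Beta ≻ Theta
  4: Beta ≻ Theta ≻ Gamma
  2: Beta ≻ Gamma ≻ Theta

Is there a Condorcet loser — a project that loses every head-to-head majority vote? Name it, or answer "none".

Head-to-head results (13 reviewers):
Gamma vs Theta: 2+3+2 = 7 for Gamma, 6 for Theta — Gamma by 7–6.
Gamma–Beta: Gamma 7–6.
Theta vs Beta: Beta wins 9–4.
Only Theta has no wins; Theta is the Condorcet loser.

Theta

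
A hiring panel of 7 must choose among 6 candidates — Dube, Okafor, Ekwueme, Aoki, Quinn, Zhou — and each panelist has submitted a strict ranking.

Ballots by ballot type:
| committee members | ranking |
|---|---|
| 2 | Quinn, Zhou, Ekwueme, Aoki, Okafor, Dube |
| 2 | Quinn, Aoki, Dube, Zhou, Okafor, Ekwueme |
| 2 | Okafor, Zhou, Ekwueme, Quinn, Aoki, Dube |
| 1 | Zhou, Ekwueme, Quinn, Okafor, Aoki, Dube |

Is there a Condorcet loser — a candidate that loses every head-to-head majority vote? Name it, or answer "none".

Dube

Head-to-head results (7 committee members):
Dube vs Okafor: Dube preferred on 2 ballots; Okafor wins 5–2.
Dube vs Ekwueme: 2 for Dube, 5 for Ekwueme — Ekwueme by 5–2.
Dube–Aoki: Aoki 7–0.
Dube–Quinn: Quinn 7–0.
Dube vs Zhou: 2 to 5, Zhou.
Okafor vs Ekwueme: Okafor, 4–3.
Okafor–Aoki: Aoki 4–3.
Okafor vs Quinn: 2 to 5, Quinn.
Okafor–Zhou: Zhou 5–2.
Ekwueme–Aoki: Ekwueme 5–2.
Ekwueme vs Quinn: Quinn wins 4–3.
Ekwueme vs Zhou: Zhou wins 7–0.
Aoki vs Quinn: Quinn wins 7–0.
Aoki vs Zhou: 2 to 5, Zhou.
Quinn vs Zhou: Quinn wins 4–3.
Dube loses to every other candidate — it is the Condorcet loser.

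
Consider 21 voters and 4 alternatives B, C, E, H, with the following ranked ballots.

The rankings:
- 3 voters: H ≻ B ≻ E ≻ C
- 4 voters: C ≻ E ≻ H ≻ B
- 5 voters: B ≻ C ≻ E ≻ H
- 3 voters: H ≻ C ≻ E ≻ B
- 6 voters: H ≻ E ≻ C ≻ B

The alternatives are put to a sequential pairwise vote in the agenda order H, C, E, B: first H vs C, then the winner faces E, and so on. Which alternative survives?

Round 1: H vs C — 12–9, H advances.
Round 2: H vs E — 12–9, H advances.
Round 3: H vs B — 16–5, H advances.
The agenda winner is H.

H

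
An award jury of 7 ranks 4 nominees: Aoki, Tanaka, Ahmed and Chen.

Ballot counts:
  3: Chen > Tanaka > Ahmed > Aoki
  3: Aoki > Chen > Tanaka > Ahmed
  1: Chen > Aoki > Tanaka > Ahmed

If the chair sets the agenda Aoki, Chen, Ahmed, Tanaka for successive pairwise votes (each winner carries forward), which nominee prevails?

Chen

Round 1: Aoki vs Chen — 3–4, Chen advances.
Round 2: Chen vs Ahmed — 7–0, Chen advances.
Round 3: Chen vs Tanaka — 7–0, Chen advances.
The agenda winner is Chen.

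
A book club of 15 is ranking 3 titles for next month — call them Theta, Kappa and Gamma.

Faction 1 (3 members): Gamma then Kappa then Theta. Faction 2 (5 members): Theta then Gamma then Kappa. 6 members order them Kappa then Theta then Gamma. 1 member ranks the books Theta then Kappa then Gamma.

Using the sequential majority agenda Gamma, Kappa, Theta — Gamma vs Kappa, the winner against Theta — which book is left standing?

Round 1: Gamma vs Kappa — 8–7, Gamma advances.
Round 2: Gamma vs Theta — 3–12, Theta advances.
The agenda winner is Theta.

Theta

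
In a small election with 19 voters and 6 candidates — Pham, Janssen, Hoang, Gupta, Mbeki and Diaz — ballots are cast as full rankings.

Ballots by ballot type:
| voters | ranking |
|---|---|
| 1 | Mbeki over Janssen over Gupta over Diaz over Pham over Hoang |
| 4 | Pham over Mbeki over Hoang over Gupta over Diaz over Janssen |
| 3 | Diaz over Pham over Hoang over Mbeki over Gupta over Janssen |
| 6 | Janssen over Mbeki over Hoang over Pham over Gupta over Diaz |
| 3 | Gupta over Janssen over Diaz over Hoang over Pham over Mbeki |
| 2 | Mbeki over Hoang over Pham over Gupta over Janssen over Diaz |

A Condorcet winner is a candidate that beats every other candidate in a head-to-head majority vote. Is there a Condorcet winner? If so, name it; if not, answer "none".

Pairwise majorities:
Pham–Janssen: Janssen 10–9.
Pham vs Hoang: Hoang wins 11–8.
Pham vs Gupta: Pham, 15–4.
Pham vs Mbeki: Pham wins 10–9.
Pham vs Diaz: Pham wins 12–7.
Janssen vs Hoang: Janssen wins 10–9.
Janssen vs Gupta: Gupta wins 12–7.
Janssen–Mbeki: Mbeki 10–9.
Janssen vs Diaz: Janssen, 12–7.
Hoang vs Gupta: Hoang, 15–4.
Hoang–Mbeki: Mbeki 13–6.
Hoang–Diaz: Hoang 12–7.
Gupta vs Mbeki: Mbeki wins 16–3.
Gupta vs Diaz: Gupta wins 16–3.
Mbeki vs Diaz: Mbeki, 13–6.
No candidate is unbeaten: Pham loses to Janssen; Janssen loses to Gupta; Hoang loses to Janssen; Gupta loses to Pham; Mbeki loses to Pham; Diaz loses to Pham. In particular Pham beats Gupta beats Janssen beats Pham is a majority cycle — no Condorcet winner exists.

none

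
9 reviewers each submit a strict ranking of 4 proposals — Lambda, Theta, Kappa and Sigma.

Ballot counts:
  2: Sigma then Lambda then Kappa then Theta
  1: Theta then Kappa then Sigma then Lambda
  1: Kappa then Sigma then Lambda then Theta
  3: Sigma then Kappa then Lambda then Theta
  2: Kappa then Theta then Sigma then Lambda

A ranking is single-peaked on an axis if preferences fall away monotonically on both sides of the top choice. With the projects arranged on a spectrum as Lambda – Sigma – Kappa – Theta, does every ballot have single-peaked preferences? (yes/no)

Axis positions: Lambda=1, Sigma=2, Kappa=3, Theta=4.
Ballot type 1 (peak Sigma at position 2): ranking walks positions 2-1-3-4, expanding outward from the peak — single-peaked.
Ballot type 2 (peak Theta at position 4): ranking walks positions 4-3-2-1, expanding outward from the peak — single-peaked.
Ballot type 3 (peak Kappa at position 3): ranking walks positions 3-2-1-4, expanding outward from the peak — single-peaked.
Ballot type 4 (peak Sigma at position 2): ranking walks positions 2-3-1-4, expanding outward from the peak — single-peaked.
Ballot type 5 (peak Kappa at position 3): ranking walks positions 3-4-2-1, expanding outward from the peak — single-peaked.
Every ranking is single-peaked on this axis.

yes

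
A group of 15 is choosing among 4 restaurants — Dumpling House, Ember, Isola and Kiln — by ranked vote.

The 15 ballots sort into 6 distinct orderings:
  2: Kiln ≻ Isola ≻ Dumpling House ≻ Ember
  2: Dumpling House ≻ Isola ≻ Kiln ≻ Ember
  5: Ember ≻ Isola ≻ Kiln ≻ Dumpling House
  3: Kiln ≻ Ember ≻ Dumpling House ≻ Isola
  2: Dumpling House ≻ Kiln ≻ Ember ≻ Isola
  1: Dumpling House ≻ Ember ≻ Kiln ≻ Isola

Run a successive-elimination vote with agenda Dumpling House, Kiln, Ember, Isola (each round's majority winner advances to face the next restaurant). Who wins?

Round 1: Dumpling House vs Kiln — 5–10, Kiln advances.
Round 2: Kiln vs Ember — 9–6, Kiln advances.
Round 3: Kiln vs Isola — 8–7, Kiln advances.
Kiln survives the agenda.

Kiln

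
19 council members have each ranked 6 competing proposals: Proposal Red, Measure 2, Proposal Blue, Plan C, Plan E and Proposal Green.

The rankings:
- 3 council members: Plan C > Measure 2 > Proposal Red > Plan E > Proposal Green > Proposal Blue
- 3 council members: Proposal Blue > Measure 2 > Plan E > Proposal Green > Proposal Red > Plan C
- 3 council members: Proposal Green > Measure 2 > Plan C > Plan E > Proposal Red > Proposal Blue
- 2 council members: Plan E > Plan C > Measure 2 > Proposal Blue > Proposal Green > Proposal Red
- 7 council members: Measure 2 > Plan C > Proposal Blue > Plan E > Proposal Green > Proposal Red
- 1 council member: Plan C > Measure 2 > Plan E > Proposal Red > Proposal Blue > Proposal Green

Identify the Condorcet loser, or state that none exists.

Proposal Red

Head-to-head results (19 council members):
Proposal Red vs Measure 2: Proposal Red preferred on 0 ballots; Measure 2 wins 19–0.
Proposal Red vs Proposal Blue: Proposal Blue, 12–7.
Proposal Red vs Plan C: Proposal Red is ranked higher on 3 ballots, Plan C on 16. Plan C wins 16–3.
Proposal Red–Plan E: Plan E 16–3.
Proposal Red vs Proposal Green: Proposal Red is ranked higher on 3+1 = 4 ballots, Proposal Green on 15. Proposal Green wins 15–4.
Measure 2 vs Proposal Blue: Measure 2 wins 16–3.
Measure 2 vs Plan C: Measure 2 preferred on 3+3+7 = 13 ballots; Measure 2 wins 13–6.
Measure 2–Plan E: Measure 2 17–2.
Measure 2 vs Proposal Green: Measure 2, 16–3.
Proposal Blue vs Plan C: 3 for Proposal Blue, 16 for Plan C — Plan C by 16–3.
Proposal Blue vs Plan E: 3+7 = 10 for Proposal Blue, 9 for Plan E — Proposal Blue by 10–9.
Proposal Blue vs Proposal Green: 3+2+7+1 = 13 for Proposal Blue, 6 for Proposal Green — Proposal Blue by 13–6.
Plan C vs Plan E: Plan C, 14–5.
Plan C vs Proposal Green: 3+2+7+1 = 13 for Plan C, 6 for Proposal Green — Plan C by 13–6.
Plan E vs Proposal Green: Plan E is ranked higher on 3+3+2+7+1 = 16 ballots, Proposal Green on 3. Plan E wins 16–3.
Proposal Red loses to every other option — it is the Condorcet loser.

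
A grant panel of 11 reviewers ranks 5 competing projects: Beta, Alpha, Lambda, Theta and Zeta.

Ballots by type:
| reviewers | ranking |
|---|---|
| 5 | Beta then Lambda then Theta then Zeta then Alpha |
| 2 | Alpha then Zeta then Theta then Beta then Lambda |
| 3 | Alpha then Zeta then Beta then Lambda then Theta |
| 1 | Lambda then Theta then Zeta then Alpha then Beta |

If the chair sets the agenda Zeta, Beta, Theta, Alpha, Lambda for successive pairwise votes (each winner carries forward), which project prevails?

Lambda

Round 1: Zeta vs Beta — 6–5, Zeta advances.
Round 2: Zeta vs Theta — 5–6, Theta advances.
Round 3: Theta vs Alpha — 6–5, Theta advances.
Round 4: Theta vs Lambda — 2–9, Lambda advances.
The agenda winner is Lambda.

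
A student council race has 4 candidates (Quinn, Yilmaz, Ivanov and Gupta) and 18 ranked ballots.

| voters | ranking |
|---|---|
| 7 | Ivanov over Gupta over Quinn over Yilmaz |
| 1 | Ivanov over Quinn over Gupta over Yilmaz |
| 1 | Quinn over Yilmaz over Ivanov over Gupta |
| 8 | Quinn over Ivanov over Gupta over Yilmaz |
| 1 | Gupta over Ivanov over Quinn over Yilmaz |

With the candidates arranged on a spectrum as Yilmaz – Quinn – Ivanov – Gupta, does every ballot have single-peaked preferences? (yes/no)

yes

Axis positions: Yilmaz=1, Quinn=2, Ivanov=3, Gupta=4.
Group 1 (peak Ivanov at position 3): ranking walks positions 3-4-2-1, expanding outward from the peak — single-peaked.
Group 2 (peak Ivanov at position 3): ranking walks positions 3-2-4-1, expanding outward from the peak — single-peaked.
Group 3 (peak Quinn at position 2): ranking walks positions 2-1-3-4, expanding outward from the peak — single-peaked.
Group 4 (peak Quinn at position 2): ranking walks positions 2-3-4-1, expanding outward from the peak — single-peaked.
Group 5 (peak Gupta at position 4): ranking walks positions 4-3-2-1, expanding outward from the peak — single-peaked.
Every ranking is single-peaked on this axis.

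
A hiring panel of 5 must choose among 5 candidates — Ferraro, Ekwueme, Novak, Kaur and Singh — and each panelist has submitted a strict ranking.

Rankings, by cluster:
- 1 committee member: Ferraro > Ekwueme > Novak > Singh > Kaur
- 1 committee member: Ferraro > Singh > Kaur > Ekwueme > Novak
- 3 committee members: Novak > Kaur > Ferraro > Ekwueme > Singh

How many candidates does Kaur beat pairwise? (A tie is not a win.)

3

Kaur against each rival (5 committee members):
Kaur vs Ferraro: 3 for Kaur, 2 for Ferraro — Kaur by 3–2.
Kaur vs Ekwueme: 1+3 = 4 for Kaur, 1 for Ekwueme — Kaur by 4–1.
Kaur vs Novak: Novak wins 4–1.
Kaur vs Singh: Kaur preferred on 3 ballots; Kaur wins 3–2.
Kaur beats Ferraro, Ekwueme, Singh; loses to Novak — 3 pairwise wins.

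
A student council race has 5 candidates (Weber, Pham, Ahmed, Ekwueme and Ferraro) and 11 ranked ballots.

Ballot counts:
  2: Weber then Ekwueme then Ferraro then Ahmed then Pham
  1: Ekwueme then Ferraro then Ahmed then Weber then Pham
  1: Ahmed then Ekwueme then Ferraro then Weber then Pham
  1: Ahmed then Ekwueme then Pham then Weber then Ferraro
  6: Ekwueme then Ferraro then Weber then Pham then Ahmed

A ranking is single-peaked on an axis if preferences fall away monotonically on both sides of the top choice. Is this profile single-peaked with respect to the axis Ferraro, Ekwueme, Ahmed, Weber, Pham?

Axis positions: Ferraro=1, Ekwueme=2, Ahmed=3, Weber=4, Pham=5.
Bloc 1: ranking walks positions 4-2-1-3-5; Ekwueme is ranked above Ahmed even though Ahmed lies between Ekwueme and the peak Weber on the axis — preferences dip and rise again. Not single-peaked.
Bloc 2 (peak Ekwueme at position 2): ranking walks positions 2-1-3-4-5, expanding outward from the peak — single-peaked.
Bloc 3 (peak Ahmed at position 3): ranking walks positions 3-2-1-4-5, expanding outward from the peak — single-peaked.
Bloc 4: ranking walks positions 3-2-5-4-1; Pham is ranked above Weber even though Weber lies between Pham and the peak Ahmed on the axis — preferences dip and rise again. Not single-peaked.
Bloc 5: ranking walks positions 2-1-4-5-3; Weber is ranked above Ahmed even though Ahmed lies between Weber and the peak Ekwueme on the axis — preferences dip and rise again. Not single-peaked.
Bloc 1 violates single-peakedness, so the profile is not single-peaked on this axis.

no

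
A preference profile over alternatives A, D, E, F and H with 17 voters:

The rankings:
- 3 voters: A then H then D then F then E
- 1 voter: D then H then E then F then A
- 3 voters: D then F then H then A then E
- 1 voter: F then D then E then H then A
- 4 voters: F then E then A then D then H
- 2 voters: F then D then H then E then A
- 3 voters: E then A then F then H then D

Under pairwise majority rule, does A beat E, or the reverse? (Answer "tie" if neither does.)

Ballots ranking A above E: 3 + 3 = 6.
Ballots ranking E above A: 17 − 6 = 11.
E wins the head-to-head 11–6.

E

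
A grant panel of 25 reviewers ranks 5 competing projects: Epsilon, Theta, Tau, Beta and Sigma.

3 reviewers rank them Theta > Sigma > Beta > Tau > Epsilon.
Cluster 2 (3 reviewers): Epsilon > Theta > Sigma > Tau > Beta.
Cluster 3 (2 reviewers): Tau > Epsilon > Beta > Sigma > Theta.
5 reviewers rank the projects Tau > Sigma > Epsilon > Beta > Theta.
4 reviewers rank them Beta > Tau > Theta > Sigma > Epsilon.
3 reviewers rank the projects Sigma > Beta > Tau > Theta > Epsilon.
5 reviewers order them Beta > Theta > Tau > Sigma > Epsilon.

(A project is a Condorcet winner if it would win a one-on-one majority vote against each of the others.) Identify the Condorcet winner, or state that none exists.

Check each pair by majority over 25 ballots:
Epsilon vs Theta: 3+2+5 = 10 for Epsilon, 15 for Theta — Theta by 15–10.
Epsilon vs Tau: Epsilon is ranked higher on 3 ballots, Tau on 22. Tau wins 22–3.
Epsilon vs Beta: 10 to 15, Beta.
Epsilon vs Sigma: 5 to 20, Sigma.
Theta vs Tau: 3+3+5 = 11 for Theta, 14 for Tau — Tau by 14–11.
Theta vs Beta: 6 to 19, Beta.
Theta vs Sigma: Theta is ranked higher on 3+3+4+5 = 15 ballots, Sigma on 10. Theta wins 15–10.
Tau vs Beta: 10 to 15, Beta.
Tau vs Sigma: 16 to 9, Tau.
Beta vs Sigma: 11 to 14, Sigma.
No project is unbeaten: Epsilon loses to Theta; Theta loses to Tau; Tau loses to Beta; Beta loses to Sigma; Sigma loses to Theta. In particular Theta > Sigma > Beta > Theta is a majority cycle — no Condorcet winner exists.

none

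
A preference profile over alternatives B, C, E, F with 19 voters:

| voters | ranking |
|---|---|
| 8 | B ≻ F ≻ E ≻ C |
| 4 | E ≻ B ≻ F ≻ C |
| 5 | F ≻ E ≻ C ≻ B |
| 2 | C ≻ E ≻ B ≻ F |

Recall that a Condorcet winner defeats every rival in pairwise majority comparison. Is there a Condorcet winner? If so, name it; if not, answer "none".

none

Pairwise majorities:
B vs C: B, 12–7.
B vs E: E wins 11–8.
B vs F: B wins 14–5.
C–E: E 17–2.
C–F: F 17–2.
E vs F: F wins 13–6.
Every alternative loses at least once (B loses to E; C loses to B; E loses to F; F loses to B). The majority relation contains the cycle B → F → E → B, so there is no Condorcet winner.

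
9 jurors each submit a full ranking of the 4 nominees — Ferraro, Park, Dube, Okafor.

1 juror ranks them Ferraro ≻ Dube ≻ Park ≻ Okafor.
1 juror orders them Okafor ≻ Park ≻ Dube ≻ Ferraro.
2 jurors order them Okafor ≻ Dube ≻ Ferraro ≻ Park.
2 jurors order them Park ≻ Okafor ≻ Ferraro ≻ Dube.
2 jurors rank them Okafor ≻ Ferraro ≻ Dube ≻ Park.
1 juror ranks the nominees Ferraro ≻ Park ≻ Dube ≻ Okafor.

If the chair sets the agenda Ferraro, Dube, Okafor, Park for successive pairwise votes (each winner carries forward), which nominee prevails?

Round 1: Ferraro vs Dube — 6–3, Ferraro advances.
Round 2: Ferraro vs Okafor — 2–7, Okafor advances.
Round 3: Okafor vs Park — 5–4, Okafor advances.
Okafor survives the agenda.

Okafor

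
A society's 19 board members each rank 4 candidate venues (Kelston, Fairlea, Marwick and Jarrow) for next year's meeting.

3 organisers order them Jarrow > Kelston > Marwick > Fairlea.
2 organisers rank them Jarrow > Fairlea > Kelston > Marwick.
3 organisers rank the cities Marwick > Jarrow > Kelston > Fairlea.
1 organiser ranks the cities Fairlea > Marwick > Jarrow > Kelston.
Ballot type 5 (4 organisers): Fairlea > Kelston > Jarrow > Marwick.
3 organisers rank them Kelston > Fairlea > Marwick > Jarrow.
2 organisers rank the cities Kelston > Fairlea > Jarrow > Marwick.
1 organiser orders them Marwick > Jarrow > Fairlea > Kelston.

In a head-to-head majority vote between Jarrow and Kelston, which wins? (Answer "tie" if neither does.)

Jarrow

Ballots ranking Jarrow above Kelston: 3 + 2 + 3 + 1 + 1 = 10.
Ballots ranking Kelston above Jarrow: 19 − 10 = 9.
Jarrow wins the head-to-head 10–9.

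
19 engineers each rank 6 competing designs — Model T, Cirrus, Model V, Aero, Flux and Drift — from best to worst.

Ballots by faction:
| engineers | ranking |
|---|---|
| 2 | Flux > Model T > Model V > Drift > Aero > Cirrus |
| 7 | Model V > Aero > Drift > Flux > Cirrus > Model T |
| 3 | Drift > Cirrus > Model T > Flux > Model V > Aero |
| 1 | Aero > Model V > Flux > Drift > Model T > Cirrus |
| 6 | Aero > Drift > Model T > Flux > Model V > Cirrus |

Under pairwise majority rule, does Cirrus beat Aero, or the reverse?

Aero

Ballots ranking Cirrus above Aero: 3.
Ballots ranking Aero above Cirrus: 19 − 3 = 16.
Aero wins the head-to-head 16–3.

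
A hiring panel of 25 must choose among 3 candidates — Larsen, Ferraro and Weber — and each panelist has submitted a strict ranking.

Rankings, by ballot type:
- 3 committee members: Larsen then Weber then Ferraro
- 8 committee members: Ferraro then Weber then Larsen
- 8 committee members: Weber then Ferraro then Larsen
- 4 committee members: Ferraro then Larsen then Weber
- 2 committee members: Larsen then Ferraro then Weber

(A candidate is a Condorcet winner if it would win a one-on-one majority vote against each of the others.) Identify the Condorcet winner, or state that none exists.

Ferraro

Head-to-head results (25 committee members):
Larsen vs Ferraro: Larsen preferred on 3+2 = 5 ballots; Ferraro wins 20–5.
Larsen–Weber: Weber 16–9.
Ferraro vs Weber: Ferraro, 14–11.
Ferraro beats each of Larsen, Weber — Ferraro is the Condorcet winner.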